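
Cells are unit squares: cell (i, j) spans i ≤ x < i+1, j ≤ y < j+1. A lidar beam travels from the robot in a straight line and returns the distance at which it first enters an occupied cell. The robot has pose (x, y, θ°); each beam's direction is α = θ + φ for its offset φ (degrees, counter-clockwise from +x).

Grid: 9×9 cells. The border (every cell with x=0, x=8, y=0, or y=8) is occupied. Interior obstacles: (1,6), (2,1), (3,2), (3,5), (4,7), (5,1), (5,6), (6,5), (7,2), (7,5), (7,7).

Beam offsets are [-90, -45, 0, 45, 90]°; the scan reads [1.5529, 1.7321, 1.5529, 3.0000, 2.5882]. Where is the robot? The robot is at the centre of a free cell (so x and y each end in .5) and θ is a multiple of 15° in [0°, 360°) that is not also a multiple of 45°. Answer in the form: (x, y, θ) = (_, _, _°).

Candidates: 38 free-cell centres × 16 headings = 608 poses. Raycast each; keep the one whose scan matches to 4 dp.
  (7.5, 4.5, 75°): beam 1 = 0.5176 ≠ 1.5529 ✗
  (6.5, 2.5, 345°): beam 3 = 0.5176 ≠ 1.5529 ✗
  (5.5, 5.5, 75°): beam 1 = 0.5176 ≠ 1.5529 ✗
  (2.5, 2.5, 285°): beam 2 = 0.5774 ≠ 1.7321 ✗
  …
  (6.5, 3.5, 105°): r_1=1.5529, r_2=1.7321, r_3=1.5529, r_4=3.0000, r_5=2.5882 — all match ✓
Unique over the lattice → pose = (6.5, 3.5, 105°).

(x, y, θ) = (6.5, 3.5, 105°)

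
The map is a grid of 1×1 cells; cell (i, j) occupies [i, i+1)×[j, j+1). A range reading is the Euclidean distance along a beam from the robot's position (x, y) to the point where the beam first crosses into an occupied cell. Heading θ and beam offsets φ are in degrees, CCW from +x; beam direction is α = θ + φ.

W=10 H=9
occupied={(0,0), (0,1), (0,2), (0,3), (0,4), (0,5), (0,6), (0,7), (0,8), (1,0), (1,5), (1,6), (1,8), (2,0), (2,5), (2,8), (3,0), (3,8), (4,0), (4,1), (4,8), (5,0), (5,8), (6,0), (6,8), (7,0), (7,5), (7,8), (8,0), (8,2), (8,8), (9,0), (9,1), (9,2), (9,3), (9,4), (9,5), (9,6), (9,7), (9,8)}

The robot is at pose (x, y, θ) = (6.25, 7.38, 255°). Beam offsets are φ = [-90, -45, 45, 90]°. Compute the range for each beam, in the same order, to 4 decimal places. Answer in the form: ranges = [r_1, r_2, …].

ranges = [2.3955, 3.7528, 1.5935, 2.8470]

beam 1: φ=-90°, α=165°
  dir = (cos 165°, sin 165°) = (-0.9659, 0.2588); from cell (6,7)
  next x-line at t=0.2588, next y-line at t=2.3955; Δt_x=1.0353, Δt_y=3.8637
    x: enter (5,7) at t=0.2588
    x: enter (4,7) at t=1.2941
    x: enter (3,7) at t=2.3294
    y: enter (3,8) at t=2.3955 ← occupied
  → r_1 = 2.3955
beam 2: φ=-45°, α=210°
  dir = (cos 210°, sin 210°) = (-0.8660, -0.5000); from cell (6,7)
  next x-line at t=0.2887, next y-line at t=0.7600; Δt_x=1.1547, Δt_y=2.0000
    x: enter (5,7) at t=0.2887
    y: enter (5,6) at t=0.7600
    x: enter (4,6) at t=1.4434
    x: enter (3,6) at t=2.5981
    y: enter (3,5) at t=2.7600
    x: enter (2,5) at t=3.7528 ← occupied
  → r_2 = 3.7528
beam 3: φ=45°, α=300°
  dir = (cos 300°, sin 300°) = (0.5000, -0.8660); from cell (6,7)
  next x-line at t=1.5000, next y-line at t=0.4388; Δt_x=2.0000, Δt_y=1.1547
    y: enter (6,6) at t=0.4388
    x: enter (7,6) at t=1.5000
    y: enter (7,5) at t=1.5935 ← occupied
  → r_3 = 1.5935
beam 4: φ=90°, α=345°
  dir = (cos 345°, sin 345°) = (0.9659, -0.2588); from cell (6,7)
  next x-line at t=0.7765, next y-line at t=1.4682; Δt_x=1.0353, Δt_y=3.8637
    x: enter (7,7) at t=0.7765
    y: enter (7,6) at t=1.4682
    x: enter (8,6) at t=1.8117
    x: enter (9,6) at t=2.8470 ← occupied
  → r_4 = 2.8470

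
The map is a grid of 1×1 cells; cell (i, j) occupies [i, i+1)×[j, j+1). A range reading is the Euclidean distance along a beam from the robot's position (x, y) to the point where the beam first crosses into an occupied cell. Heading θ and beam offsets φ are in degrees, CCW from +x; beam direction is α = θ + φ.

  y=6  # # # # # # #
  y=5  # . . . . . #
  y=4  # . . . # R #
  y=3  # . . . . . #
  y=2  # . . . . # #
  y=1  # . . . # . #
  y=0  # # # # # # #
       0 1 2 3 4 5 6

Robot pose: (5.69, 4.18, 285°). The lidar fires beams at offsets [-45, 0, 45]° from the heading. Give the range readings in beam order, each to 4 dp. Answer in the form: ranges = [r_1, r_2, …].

beam 1: φ=-45°, α=240°
  dir = (cos 240°, sin 240°) = (-0.5000, -0.8660); from cell (5,4)
  next x-line at t=1.3800, next y-line at t=0.2078; Δt_x=2.0000, Δt_y=1.1547
    y: enter (5,3) at t=0.2078
    y: enter (5,2) at t=1.3625 ← occupied
  → r_1 = 1.3625
beam 2: φ=0°, α=285°
  dir = (cos 285°, sin 285°) = (0.2588, -0.9659); from cell (5,4)
  next x-line at t=1.1977, next y-line at t=0.1863; Δt_x=3.8637, Δt_y=1.0353
    y: enter (5,3) at t=0.1863
    x: enter (6,3) at t=1.1977 ← occupied
  → r_2 = 1.1977
beam 3: φ=45°, α=330°
  dir = (cos 330°, sin 330°) = (0.8660, -0.5000); from cell (5,4)
  next x-line at t=0.3580, next y-line at t=0.3600; Δt_x=1.1547, Δt_y=2.0000
    x: enter (6,4) at t=0.3580 ← occupied
  → r_3 = 0.3580

ranges = [1.3625, 1.1977, 0.3580]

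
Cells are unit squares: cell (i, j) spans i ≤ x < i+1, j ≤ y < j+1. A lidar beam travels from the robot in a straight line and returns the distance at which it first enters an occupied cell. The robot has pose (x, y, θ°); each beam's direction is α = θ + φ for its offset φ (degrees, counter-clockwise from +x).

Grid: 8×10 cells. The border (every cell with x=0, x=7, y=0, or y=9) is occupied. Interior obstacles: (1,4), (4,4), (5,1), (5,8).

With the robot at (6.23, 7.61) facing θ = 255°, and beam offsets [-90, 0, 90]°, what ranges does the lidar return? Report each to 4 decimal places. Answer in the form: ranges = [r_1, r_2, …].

ranges = [5.3705, 6.8432, 0.7972]

beam 1: φ=-90°, α=165°
  direction (-0.9659, 0.2588); cell (6,7); t to first gridline: x 0.2381, y 1.5068 (then +1.0353 / +3.8637)
    (5,7) via x @ 0.2381
    (4,7) via x @ 1.2734
    (4,8) via y @ 1.5068
    (3,8) via x @ 2.3087
    (2,8) via x @ 3.3439
    (1,8) via x @ 4.3792
    (1,9) via y @ 5.3705  # hit
  → r_1 = 5.3705
beam 2: φ=0°, α=255°
  direction (-0.2588, -0.9659); cell (6,7); t to first gridline: x 0.8887, y 0.6315 (then +3.8637 / +1.0353)
    (6,6) via y @ 0.6315
    (5,6) via x @ 0.8887
    (5,5) via y @ 1.6668
    (5,4) via y @ 2.7021
    (5,3) via y @ 3.7373
    (4,3) via x @ 4.7524
    (4,2) via y @ 4.7726
    (4,1) via y @ 5.8079
    (4,0) via y @ 6.8432  # hit
  → r_2 = 6.8432
beam 3: φ=90°, α=345°
  direction (0.9659, -0.2588); cell (6,7); t to first gridline: x 0.7972, y 2.3569 (then +1.0353 / +3.8637)
    (7,7) via x @ 0.7972  # hit
  → r_3 = 0.7972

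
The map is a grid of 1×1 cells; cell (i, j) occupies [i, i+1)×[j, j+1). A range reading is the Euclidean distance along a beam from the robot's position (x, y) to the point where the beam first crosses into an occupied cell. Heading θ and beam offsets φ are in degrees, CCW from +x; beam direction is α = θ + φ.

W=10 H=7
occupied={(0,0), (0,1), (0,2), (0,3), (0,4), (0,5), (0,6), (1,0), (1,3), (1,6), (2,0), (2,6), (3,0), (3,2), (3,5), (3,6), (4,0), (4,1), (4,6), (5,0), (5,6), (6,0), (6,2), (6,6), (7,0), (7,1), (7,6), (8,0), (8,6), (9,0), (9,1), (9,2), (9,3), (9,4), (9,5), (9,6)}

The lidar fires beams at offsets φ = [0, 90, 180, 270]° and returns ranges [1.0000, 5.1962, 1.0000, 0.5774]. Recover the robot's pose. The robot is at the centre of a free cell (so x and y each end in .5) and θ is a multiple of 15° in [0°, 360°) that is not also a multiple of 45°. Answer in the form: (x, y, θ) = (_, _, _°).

The pose lattice has 34·16 = 544 candidates. Test each by forward raycasting.
  (2.5, 1.5, 105°): beam 1 = 1.9319 ≠ 1.0000 ✗
  (7.5, 4.5, 210°): beam 1 = 4.0415 ≠ 1.0000 ✗
  (5.5, 2.5, 105°): beam 1 = 3.6235 ≠ 1.0000 ✗
  (3.5, 1.5, 165°): beam 1 = 2.5882 ≠ 1.0000 ✗
  (8.5, 1.5, 75°): beam 1 = 1.9319 ≠ 1.0000 ✗
  …
  (8.5, 2.5, 60°): r_1=1.0000, r_2=5.1962, r_3=1.0000, r_4=0.5774 — all match ✓
No second candidate reproduces the full scan.

(x, y, θ) = (8.5, 2.5, 60°)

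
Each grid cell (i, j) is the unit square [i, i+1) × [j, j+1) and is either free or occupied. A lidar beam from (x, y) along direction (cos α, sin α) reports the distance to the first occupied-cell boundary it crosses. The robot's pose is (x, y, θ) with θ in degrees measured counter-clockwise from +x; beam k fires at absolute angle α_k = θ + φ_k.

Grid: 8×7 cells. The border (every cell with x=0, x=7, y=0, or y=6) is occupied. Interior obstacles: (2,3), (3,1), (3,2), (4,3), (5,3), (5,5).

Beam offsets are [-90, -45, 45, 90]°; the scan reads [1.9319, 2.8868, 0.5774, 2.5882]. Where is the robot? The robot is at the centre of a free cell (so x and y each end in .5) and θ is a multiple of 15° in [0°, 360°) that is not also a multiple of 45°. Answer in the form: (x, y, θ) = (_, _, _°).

Enumerate (i+0.5, j+0.5, θ) over the 24 free cells and 16 admissible headings. For each, cast all 4 beams and compare to the given ranges.
  (1.5, 3.5, 300°): beam 1 = 0.5774 ≠ 1.9319 ✗
  (1.5, 2.5, 15°): beam 1 = 1.5529 ≠ 1.9319 ✗
  (4.5, 5.5, 105°): beam 1 = 0.5176 ≠ 1.9319 ✗
  (6.5, 5.5, 165°): beam 1 = 0.5176 ≠ 1.9319 ✗
  (1.5, 3.5, 210°): beam 1 = 1.0000 ≠ 1.9319 ✗
  …
  (1.5, 3.5, 345°): r_1=1.9319, r_2=2.8868, r_3=0.5774, r_4=2.5882 — all match ✓
Only this pose fits every beam.

(x, y, θ) = (1.5, 3.5, 345°)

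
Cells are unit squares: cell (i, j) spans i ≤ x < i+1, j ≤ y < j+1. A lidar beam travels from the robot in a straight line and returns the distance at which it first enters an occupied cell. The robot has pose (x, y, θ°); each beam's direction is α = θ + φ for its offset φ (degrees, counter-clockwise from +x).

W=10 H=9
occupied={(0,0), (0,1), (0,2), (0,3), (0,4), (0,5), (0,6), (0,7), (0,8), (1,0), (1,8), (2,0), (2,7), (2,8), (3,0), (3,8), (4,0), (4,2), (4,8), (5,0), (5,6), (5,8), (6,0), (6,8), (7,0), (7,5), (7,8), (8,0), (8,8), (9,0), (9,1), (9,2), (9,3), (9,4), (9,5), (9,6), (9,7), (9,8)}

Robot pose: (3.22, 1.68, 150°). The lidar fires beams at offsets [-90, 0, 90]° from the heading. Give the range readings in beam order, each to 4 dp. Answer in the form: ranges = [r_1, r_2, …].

ranges = [4.9883, 2.5634, 0.7852]

beam 1: φ=-90°, α=60°
  dir = (cos 60°, sin 60°) = (0.5000, 0.8660); from cell (3,1)
  next x-line at t=1.5600, next y-line at t=0.3695; Δt_x=2.0000, Δt_y=1.1547
    y: enter (3,2) at t=0.3695
    y: enter (3,3) at t=1.5242
    x: enter (4,3) at t=1.5600
    y: enter (4,4) at t=2.6789
    x: enter (5,4) at t=3.5600
    y: enter (5,5) at t=3.8336
    y: enter (5,6) at t=4.9883 ← occupied
  → r_1 = 4.9883
beam 2: φ=0°, α=150°
  dir = (cos 150°, sin 150°) = (-0.8660, 0.5000); from cell (3,1)
  next x-line at t=0.2540, next y-line at t=0.6400; Δt_x=1.1547, Δt_y=2.0000
    x: enter (2,1) at t=0.2540
    y: enter (2,2) at t=0.6400
    x: enter (1,2) at t=1.4087
    x: enter (0,2) at t=2.5634 ← occupied
  → r_2 = 2.5634
beam 3: φ=90°, α=240°
  dir = (cos 240°, sin 240°) = (-0.5000, -0.8660); from cell (3,1)
  next x-line at t=0.4400, next y-line at t=0.7852; Δt_x=2.0000, Δt_y=1.1547
    x: enter (2,1) at t=0.4400
    y: enter (2,0) at t=0.7852 ← occupied
  → r_3 = 0.7852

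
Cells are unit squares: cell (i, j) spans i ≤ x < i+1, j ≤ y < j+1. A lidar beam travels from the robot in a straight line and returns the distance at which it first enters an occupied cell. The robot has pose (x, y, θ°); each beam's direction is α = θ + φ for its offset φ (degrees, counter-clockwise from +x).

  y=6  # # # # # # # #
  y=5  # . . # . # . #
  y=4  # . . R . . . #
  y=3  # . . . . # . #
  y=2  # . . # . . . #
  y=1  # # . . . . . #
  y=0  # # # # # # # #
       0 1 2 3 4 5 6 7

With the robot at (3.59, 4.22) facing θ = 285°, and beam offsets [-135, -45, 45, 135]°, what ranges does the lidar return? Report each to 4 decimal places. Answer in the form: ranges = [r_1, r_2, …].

beam 1: φ=-135°, α=150°
  dir = (cos 150°, sin 150°) = (-0.8660, 0.5000); from cell (3,4)
  next x-line at t=0.6813, next y-line at t=1.5600; Δt_x=1.1547, Δt_y=2.0000
    x: enter (2,4) at t=0.6813
    y: enter (2,5) at t=1.5600
    x: enter (1,5) at t=1.8360
    x: enter (0,5) at t=2.9907 ← occupied
  → r_1 = 2.9907
beam 2: φ=-45°, α=240°
  dir = (cos 240°, sin 240°) = (-0.5000, -0.8660); from cell (3,4)
  next x-line at t=1.1800, next y-line at t=0.2540; Δt_x=2.0000, Δt_y=1.1547
    y: enter (3,3) at t=0.2540
    x: enter (2,3) at t=1.1800
    y: enter (2,2) at t=1.4087
    y: enter (2,1) at t=2.5634
    x: enter (1,1) at t=3.1800 ← occupied
  → r_2 = 3.1800
beam 3: φ=45°, α=330°
  dir = (cos 330°, sin 330°) = (0.8660, -0.5000); from cell (3,4)
  next x-line at t=0.4734, next y-line at t=0.4400; Δt_x=1.1547, Δt_y=2.0000
    y: enter (3,3) at t=0.4400
    x: enter (4,3) at t=0.4734
    x: enter (5,3) at t=1.6281 ← occupied
  → r_3 = 1.6281
beam 4: φ=135°, α=60°
  dir = (cos 60°, sin 60°) = (0.5000, 0.8660); from cell (3,4)
  next x-line at t=0.8200, next y-line at t=0.9007; Δt_x=2.0000, Δt_y=1.1547
    x: enter (4,4) at t=0.8200
    y: enter (4,5) at t=0.9007
    y: enter (4,6) at t=2.0554 ← occupied
  → r_4 = 2.0554

ranges = [2.9907, 3.1800, 1.6281, 2.0554]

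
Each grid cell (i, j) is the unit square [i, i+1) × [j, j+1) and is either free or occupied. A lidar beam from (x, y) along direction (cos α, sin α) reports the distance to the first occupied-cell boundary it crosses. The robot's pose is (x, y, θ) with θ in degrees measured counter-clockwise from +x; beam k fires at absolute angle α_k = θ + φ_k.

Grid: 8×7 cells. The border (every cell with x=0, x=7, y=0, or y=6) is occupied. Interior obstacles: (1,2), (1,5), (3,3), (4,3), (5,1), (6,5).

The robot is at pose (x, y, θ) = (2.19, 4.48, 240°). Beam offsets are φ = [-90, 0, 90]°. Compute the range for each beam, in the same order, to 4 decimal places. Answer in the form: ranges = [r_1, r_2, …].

beam 1: φ=-90°, α=150°
  direction (-0.8660, 0.5000); cell (2,4); t to first gridline: x 0.2194, y 1.0400 (then +1.1547 / +2.0000)
    (1,4) via x @ 0.2194
    (1,5) via y @ 1.0400  # hit
  → r_1 = 1.0400
beam 2: φ=0°, α=240°
  direction (-0.5000, -0.8660); cell (2,4); t to first gridline: x 0.3800, y 0.5543 (then +2.0000 / +1.1547)
    (1,4) via x @ 0.3800
    (1,3) via y @ 0.5543
    (1,2) via y @ 1.7090  # hit
  → r_2 = 1.7090
beam 3: φ=90°, α=330°
  direction (0.8660, -0.5000); cell (2,4); t to first gridline: x 0.9353, y 0.9600 (then +1.1547 / +2.0000)
    (3,4) via x @ 0.9353
    (3,3) via y @ 0.9600  # hit
  → r_3 = 0.9600

ranges = [1.0400, 1.7090, 0.9600]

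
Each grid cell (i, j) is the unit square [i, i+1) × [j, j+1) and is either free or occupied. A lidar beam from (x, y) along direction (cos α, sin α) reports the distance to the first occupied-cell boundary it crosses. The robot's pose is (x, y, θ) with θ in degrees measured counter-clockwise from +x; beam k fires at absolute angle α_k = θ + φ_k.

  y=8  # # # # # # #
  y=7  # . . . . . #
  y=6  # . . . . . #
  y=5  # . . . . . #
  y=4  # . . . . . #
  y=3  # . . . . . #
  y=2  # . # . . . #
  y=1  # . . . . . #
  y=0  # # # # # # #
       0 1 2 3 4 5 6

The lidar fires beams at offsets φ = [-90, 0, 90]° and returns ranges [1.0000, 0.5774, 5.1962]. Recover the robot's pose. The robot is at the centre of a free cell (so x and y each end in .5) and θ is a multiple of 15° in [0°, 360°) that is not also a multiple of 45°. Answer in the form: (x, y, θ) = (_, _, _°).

(x, y, θ) = (5.5, 3.5, 30°)

Enumerate (i+0.5, j+0.5, θ) over the 34 free cells and 16 admissible headings. For each, cast all 3 beams and compare to the given ranges.
  (2.5, 5.5, 15°): beam 1 = 4.6587 ≠ 1.0000 ✗
  (2.5, 3.5, 105°): beam 1 = 3.6235 ≠ 1.0000 ✗
  (5.5, 7.5, 15°): beam 1 = 1.9319 ≠ 1.0000 ✗
  (2.5, 4.5, 255°): beam 1 = 1.5529 ≠ 1.0000 ✗
  …
  (5.5, 3.5, 30°): r_1=1.0000, r_2=0.5774, r_3=5.1962 — all match ✓
No second candidate reproduces the full scan.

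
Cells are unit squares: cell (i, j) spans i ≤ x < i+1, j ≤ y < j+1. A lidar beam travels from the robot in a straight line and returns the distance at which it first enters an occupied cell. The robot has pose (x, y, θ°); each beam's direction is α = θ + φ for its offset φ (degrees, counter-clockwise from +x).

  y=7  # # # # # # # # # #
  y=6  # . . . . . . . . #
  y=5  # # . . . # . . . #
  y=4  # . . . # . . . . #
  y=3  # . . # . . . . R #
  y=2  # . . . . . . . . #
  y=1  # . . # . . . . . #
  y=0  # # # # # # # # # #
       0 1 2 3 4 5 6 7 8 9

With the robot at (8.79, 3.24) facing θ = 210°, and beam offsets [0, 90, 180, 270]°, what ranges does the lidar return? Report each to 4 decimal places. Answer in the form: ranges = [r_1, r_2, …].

ranges = [4.4800, 0.4200, 0.2425, 4.3417]

beam 1: φ=0°, α=210°
  dir = (cos 210°, sin 210°) = (-0.8660, -0.5000); from cell (8,3)
  next x-line at t=0.9122, next y-line at t=0.4800; Δt_x=1.1547, Δt_y=2.0000
    y: enter (8,2) at t=0.4800
    x: enter (7,2) at t=0.9122
    x: enter (6,2) at t=2.0669
    y: enter (6,1) at t=2.4800
    x: enter (5,1) at t=3.2216
    x: enter (4,1) at t=4.3763
    y: enter (4,0) at t=4.4800 ← occupied
  → r_1 = 4.4800
beam 2: φ=90°, α=300°
  dir = (cos 300°, sin 300°) = (0.5000, -0.8660); from cell (8,3)
  next x-line at t=0.4200, next y-line at t=0.2771; Δt_x=2.0000, Δt_y=1.1547
    y: enter (8,2) at t=0.2771
    x: enter (9,2) at t=0.4200 ← occupied
  → r_2 = 0.4200
beam 3: φ=180°, α=30°
  dir = (cos 30°, sin 30°) = (0.8660, 0.5000); from cell (8,3)
  next x-line at t=0.2425, next y-line at t=1.5200; Δt_x=1.1547, Δt_y=2.0000
    x: enter (9,3) at t=0.2425 ← occupied
  → r_3 = 0.2425
beam 4: φ=270°, α=120°
  dir = (cos 120°, sin 120°) = (-0.5000, 0.8660); from cell (8,3)
  next x-line at t=1.5800, next y-line at t=0.8776; Δt_x=2.0000, Δt_y=1.1547
    y: enter (8,4) at t=0.8776
    x: enter (7,4) at t=1.5800
    y: enter (7,5) at t=2.0323
    y: enter (7,6) at t=3.1870
    x: enter (6,6) at t=3.5800
    y: enter (6,7) at t=4.3417 ← occupied
  → r_4 = 4.3417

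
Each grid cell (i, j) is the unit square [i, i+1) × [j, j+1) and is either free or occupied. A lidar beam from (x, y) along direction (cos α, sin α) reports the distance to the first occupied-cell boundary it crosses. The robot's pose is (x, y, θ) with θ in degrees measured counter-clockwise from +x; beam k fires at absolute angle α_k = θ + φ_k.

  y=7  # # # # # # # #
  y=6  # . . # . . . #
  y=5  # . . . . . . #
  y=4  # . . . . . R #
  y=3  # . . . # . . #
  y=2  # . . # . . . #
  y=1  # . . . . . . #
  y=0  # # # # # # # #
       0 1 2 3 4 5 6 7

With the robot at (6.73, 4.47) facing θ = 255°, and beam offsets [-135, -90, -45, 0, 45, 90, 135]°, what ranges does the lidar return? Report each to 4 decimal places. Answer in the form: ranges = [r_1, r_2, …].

ranges = [2.9214, 5.9321, 1.9976, 3.5924, 0.5400, 0.2795, 0.3118]

beam 1: φ=-135°, α=120°
  direction (-0.5000, 0.8660); cell (6,4); t to first gridline: x 1.4600, y 0.6120 (then +2.0000 / +1.1547)
    (6,5) via y @ 0.6120
    (5,5) via x @ 1.4600
    (5,6) via y @ 1.7667
    (5,7) via y @ 2.9214  # hit
  → r_1 = 2.9214
beam 2: φ=-90°, α=165°
  direction (-0.9659, 0.2588); cell (6,4); t to first gridline: x 0.7558, y 2.0478 (then +1.0353 / +3.8637)
    (5,4) via x @ 0.7558
    (4,4) via x @ 1.7910
    (4,5) via y @ 2.0478
    (3,5) via x @ 2.8263
    (2,5) via x @ 3.8616
    (1,5) via x @ 4.8969
    (1,6) via y @ 5.9115
    (0,6) via x @ 5.9321  # hit
  → r_2 = 5.9321
beam 3: φ=-45°, α=210°
  direction (-0.8660, -0.5000); cell (6,4); t to first gridline: x 0.8429, y 0.9400 (then +1.1547 / +2.0000)
    (5,4) via x @ 0.8429
    (5,3) via y @ 0.9400
    (4,3) via x @ 1.9976  # hit
  → r_3 = 1.9976
beam 4: φ=0°, α=255°
  direction (-0.2588, -0.9659); cell (6,4); t to first gridline: x 2.8205, y 0.4866 (then +3.8637 / +1.0353)
    (6,3) via y @ 0.4866
    (6,2) via y @ 1.5219
    (6,1) via y @ 2.5571
    (5,1) via x @ 2.8205
    (5,0) via y @ 3.5924  # hit
  → r_4 = 3.5924
beam 5: φ=45°, α=300°
  direction (0.5000, -0.8660); cell (6,4); t to first gridline: x 0.5400, y 0.5427 (then +2.0000 / +1.1547)
    (7,4) via x @ 0.5400  # hit
  → r_5 = 0.5400
beam 6: φ=90°, α=345°
  direction (0.9659, -0.2588); cell (6,4); t to first gridline: x 0.2795, y 1.8159 (then +1.0353 / +3.8637)
    (7,4) via x @ 0.2795  # hit
  → r_6 = 0.2795
beam 7: φ=135°, α=30°
  direction (0.8660, 0.5000); cell (6,4); t to first gridline: x 0.3118, y 1.0600 (then +1.1547 / +2.0000)
    (7,4) via x @ 0.3118  # hit
  → r_7 = 0.3118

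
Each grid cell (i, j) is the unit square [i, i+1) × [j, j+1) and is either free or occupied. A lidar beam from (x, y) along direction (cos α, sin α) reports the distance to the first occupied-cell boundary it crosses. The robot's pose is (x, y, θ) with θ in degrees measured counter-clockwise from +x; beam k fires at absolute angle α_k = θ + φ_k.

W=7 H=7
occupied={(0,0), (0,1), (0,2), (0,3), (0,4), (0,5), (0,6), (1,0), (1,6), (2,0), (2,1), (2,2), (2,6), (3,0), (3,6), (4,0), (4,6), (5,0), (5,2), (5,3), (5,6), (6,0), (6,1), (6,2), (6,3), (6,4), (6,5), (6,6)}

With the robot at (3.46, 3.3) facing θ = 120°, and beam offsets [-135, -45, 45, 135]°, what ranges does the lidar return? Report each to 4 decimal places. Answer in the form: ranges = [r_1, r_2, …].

beam 1: φ=-135°, α=345°
  d=(0.9659,-0.2588)  start (3,3)  tX=0.5590 tY=1.1591  stride 1/|dx|=1.0353 1/|dy|=3.8637
    cross x-line → (4,3), t=0.5590
    cross y-line → (4,2), t=1.1591
    cross x-line → (5,2), t=1.5943 (wall)
  → r_1 = 1.5943
beam 2: φ=-45°, α=75°
  d=(0.2588,0.9659)  start (3,3)  tX=2.0864 tY=0.7247  stride 1/|dx|=3.8637 1/|dy|=1.0353
    cross y-line → (3,4), t=0.7247
    cross y-line → (3,5), t=1.7600
    cross x-line → (4,5), t=2.0864
    cross y-line → (4,6), t=2.7952 (wall)
  → r_2 = 2.7952
beam 3: φ=45°, α=165°
  d=(-0.9659,0.2588)  start (3,3)  tX=0.4762 tY=2.7046  stride 1/|dx|=1.0353 1/|dy|=3.8637
    cross x-line → (2,3), t=0.4762
    cross x-line → (1,3), t=1.5115
    cross x-line → (0,3), t=2.5468 (wall)
  → r_3 = 2.5468
beam 4: φ=135°, α=255°
  d=(-0.2588,-0.9659)  start (3,3)  tX=1.7773 tY=0.3106  stride 1/|dx|=3.8637 1/|dy|=1.0353
    cross y-line → (3,2), t=0.3106
    cross y-line → (3,1), t=1.3459
    cross x-line → (2,1), t=1.7773 (wall)
  → r_4 = 1.7773

ranges = [1.5943, 2.7952, 2.5468, 1.7773]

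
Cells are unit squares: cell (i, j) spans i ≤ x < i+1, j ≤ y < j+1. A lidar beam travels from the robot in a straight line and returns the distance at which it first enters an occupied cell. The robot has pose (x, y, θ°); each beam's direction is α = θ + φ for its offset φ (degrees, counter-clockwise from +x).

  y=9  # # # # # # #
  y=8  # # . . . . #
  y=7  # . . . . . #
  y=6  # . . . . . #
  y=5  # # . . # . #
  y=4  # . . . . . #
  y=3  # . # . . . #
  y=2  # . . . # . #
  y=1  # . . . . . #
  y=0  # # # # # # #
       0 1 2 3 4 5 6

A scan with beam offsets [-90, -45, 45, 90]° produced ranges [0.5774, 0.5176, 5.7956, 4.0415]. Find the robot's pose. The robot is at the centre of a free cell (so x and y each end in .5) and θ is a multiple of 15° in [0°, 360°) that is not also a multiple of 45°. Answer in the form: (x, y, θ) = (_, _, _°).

Enumerate (i+0.5, j+0.5, θ) over the 35 free cells and 16 admissible headings. For each, cast all 4 beams and compare to the given ranges.
  (4.5, 4.5, 105°): beam 1 = 1.5529 ≠ 0.5774 ✗
  (4.5, 7.5, 300°): beam 1 = 3.0000 ≠ 0.5774 ✗
  (1.5, 3.5, 195°): beam 1 = 1.5529 ≠ 0.5774 ✗
  (4.5, 8.5, 210°): beam 2 = 1.9319 ≠ 0.5176 ✗
  …
  (2.5, 8.5, 240°): r_1=0.5774, r_2=0.5176, r_3=5.7956, r_4=4.0415 — all match ✓
No second candidate reproduces the full scan.

(x, y, θ) = (2.5, 8.5, 240°)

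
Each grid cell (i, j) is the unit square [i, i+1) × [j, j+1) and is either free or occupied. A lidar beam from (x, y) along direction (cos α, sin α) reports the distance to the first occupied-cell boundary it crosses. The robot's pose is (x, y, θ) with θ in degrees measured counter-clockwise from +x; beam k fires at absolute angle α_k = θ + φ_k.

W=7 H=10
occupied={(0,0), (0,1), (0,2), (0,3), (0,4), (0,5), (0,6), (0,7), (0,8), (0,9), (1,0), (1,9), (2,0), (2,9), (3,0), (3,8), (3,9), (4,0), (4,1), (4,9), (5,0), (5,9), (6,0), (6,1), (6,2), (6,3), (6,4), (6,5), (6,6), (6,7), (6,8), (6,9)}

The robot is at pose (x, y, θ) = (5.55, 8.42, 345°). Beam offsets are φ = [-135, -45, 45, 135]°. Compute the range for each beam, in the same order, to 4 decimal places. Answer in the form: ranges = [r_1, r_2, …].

ranges = [5.2539, 0.9000, 0.5196, 0.6697]

beam 1: φ=-135°, α=210°
  direction (-0.8660, -0.5000); cell (5,8); t to first gridline: x 0.6351, y 0.8400 (then +1.1547 / +2.0000)
    (4,8) via x @ 0.6351
    (4,7) via y @ 0.8400
    (3,7) via x @ 1.7898
    (3,6) via y @ 2.8400
    (2,6) via x @ 2.9445
    (1,6) via x @ 4.0992
    (1,5) via y @ 4.8400
    (0,5) via x @ 5.2539  # hit
  → r_1 = 5.2539
beam 2: φ=-45°, α=300°
  direction (0.5000, -0.8660); cell (5,8); t to first gridline: x 0.9000, y 0.4850 (then +2.0000 / +1.1547)
    (5,7) via y @ 0.4850
    (6,7) via x @ 0.9000  # hit
  → r_2 = 0.9000
beam 3: φ=45°, α=30°
  direction (0.8660, 0.5000); cell (5,8); t to first gridline: x 0.5196, y 1.1600 (then +1.1547 / +2.0000)
    (6,8) via x @ 0.5196  # hit
  → r_3 = 0.5196
beam 4: φ=135°, α=120°
  direction (-0.5000, 0.8660); cell (5,8); t to first gridline: x 1.1000, y 0.6697 (then +2.0000 / +1.1547)
    (5,9) via y @ 0.6697  # hit
  → r_4 = 0.6697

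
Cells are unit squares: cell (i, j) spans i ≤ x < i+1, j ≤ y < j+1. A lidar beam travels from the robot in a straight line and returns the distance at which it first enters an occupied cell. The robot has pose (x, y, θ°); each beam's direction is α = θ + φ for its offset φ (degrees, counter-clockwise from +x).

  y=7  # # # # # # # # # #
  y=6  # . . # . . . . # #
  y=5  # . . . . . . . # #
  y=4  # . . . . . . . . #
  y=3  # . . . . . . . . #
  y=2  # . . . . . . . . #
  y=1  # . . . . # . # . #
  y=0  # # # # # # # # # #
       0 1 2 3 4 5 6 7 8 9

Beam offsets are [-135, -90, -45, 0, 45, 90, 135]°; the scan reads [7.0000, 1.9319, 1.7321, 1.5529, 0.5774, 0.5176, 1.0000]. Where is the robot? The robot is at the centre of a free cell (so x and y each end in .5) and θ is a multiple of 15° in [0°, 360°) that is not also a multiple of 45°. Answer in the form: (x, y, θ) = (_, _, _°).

The pose lattice has 43·16 = 688 candidates. Test each by forward raycasting.
  (8.5, 3.5, 210°): beam 1 = 1.5529 ≠ 7.0000 ✗
  (7.5, 6.5, 150°): beam 1 = 0.5176 ≠ 7.0000 ✗
  (8.5, 4.5, 120°): beam 1 = 0.5176 ≠ 7.0000 ✗
  …
  (1.5, 5.5, 105°): r_1=7.0000, r_2=1.9319, r_3=1.7321, r_4=1.5529, r_5=0.5774, r_6=0.5176, r_7=1.0000 — all match ✓
Unique over the lattice → pose = (1.5, 5.5, 105°).

(x, y, θ) = (1.5, 5.5, 105°)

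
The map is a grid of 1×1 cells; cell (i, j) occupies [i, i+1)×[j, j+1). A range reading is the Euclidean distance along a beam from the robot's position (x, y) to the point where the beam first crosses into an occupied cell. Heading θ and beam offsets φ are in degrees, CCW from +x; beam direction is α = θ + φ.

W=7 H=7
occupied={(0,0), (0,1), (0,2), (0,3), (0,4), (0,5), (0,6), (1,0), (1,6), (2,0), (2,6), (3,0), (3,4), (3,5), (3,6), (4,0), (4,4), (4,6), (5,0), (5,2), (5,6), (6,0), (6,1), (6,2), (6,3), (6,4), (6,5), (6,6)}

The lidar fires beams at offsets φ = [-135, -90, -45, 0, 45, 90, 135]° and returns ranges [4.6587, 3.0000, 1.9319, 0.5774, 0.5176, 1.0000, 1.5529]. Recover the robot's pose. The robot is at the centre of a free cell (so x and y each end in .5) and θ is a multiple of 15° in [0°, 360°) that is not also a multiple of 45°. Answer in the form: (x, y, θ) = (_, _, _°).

(x, y, θ) = (1.5, 2.5, 150°)

Candidates: 21 free-cell centres × 16 headings = 336 poses. Raycast each; keep the one whose scan matches to 4 dp.
  (2.5, 4.5, 30°): beam 1 = 3.6235 ≠ 4.6587 ✗
  (4.5, 1.5, 105°): beam 1 = 1.0000 ≠ 4.6587 ✗
  (3.5, 2.5, 345°): beam 1 = 2.8868 ≠ 4.6587 ✗
  (4.5, 3.5, 255°): beam 1 = 0.5774 ≠ 4.6587 ✗
  …
  (1.5, 2.5, 150°): r_1=4.6587, r_2=3.0000, r_3=1.9319, r_4=0.5774, r_5=0.5176, r_6=1.0000, r_7=1.5529 — all match ✓
Only this pose fits every beam.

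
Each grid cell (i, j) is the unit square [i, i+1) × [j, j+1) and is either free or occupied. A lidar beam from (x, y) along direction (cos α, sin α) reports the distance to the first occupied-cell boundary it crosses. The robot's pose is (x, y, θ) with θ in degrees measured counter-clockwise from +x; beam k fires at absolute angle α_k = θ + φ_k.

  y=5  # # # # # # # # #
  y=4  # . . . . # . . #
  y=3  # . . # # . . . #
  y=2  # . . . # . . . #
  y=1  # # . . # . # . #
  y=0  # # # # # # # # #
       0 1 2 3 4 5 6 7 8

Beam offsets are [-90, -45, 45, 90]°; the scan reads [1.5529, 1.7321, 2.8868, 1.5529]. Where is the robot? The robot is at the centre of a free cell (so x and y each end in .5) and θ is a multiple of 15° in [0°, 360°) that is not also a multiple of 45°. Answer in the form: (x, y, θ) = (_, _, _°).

The pose lattice has 21·16 = 336 candidates. Test each by forward raycasting.
  (6.5, 4.5, 150°): beam 1 = 0.5774 ≠ 1.5529 ✗
  (7.5, 3.5, 345°): beam 1 = 1.9319 ≠ 1.5529 ✗
  (3.5, 4.5, 240°): beam 1 = 1.0000 ≠ 1.5529 ✗
  …
  (6.5, 3.5, 255°): r_1=1.5529, r_2=1.7321, r_3=2.8868, r_4=1.5529 — all match ✓
Only this pose fits every beam.

(x, y, θ) = (6.5, 3.5, 255°)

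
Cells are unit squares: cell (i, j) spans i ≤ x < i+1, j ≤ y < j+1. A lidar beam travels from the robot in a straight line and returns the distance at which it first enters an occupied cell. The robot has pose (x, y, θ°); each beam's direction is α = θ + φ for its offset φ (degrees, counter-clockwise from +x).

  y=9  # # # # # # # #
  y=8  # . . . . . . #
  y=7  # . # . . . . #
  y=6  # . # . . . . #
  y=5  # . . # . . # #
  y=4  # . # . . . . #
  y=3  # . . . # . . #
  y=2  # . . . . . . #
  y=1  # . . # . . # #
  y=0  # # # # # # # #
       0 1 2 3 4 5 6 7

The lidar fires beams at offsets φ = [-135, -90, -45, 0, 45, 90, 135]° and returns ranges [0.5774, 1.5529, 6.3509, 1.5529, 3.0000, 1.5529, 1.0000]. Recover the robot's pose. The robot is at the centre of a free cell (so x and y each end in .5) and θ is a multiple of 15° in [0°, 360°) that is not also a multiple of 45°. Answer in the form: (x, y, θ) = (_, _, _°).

(x, y, θ) = (6.5, 3.5, 165°)

Candidates: 40 free-cell centres × 16 headings = 640 poses. Raycast each; keep the one whose scan matches to 4 dp.
  (6.5, 7.5, 30°): beam 1 = 1.5529 ≠ 0.5774 ✗
  (2.5, 5.5, 105°): beam 2 = 0.5176 ≠ 1.5529 ✗
  (1.5, 8.5, 165°): beam 1 = 1.0000 ≠ 0.5774 ✗
  …
  (6.5, 3.5, 165°): r_1=0.5774, r_2=1.5529, r_3=6.3509, r_4=1.5529, r_5=3.0000, r_6=1.5529, r_7=1.0000 — all match ✓
No second candidate reproduces the full scan.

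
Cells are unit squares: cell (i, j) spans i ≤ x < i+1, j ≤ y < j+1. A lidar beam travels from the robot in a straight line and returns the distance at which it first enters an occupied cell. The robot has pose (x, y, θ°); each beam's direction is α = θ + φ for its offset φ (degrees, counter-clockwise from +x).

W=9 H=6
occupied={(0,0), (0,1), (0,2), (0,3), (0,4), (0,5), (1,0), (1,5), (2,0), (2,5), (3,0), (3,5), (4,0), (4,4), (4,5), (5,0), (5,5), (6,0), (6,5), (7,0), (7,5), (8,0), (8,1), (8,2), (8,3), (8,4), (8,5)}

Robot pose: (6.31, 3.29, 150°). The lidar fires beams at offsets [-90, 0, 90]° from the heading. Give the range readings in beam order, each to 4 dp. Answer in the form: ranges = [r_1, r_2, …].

ranges = [1.9745, 1.5127, 2.6443]

beam 1: φ=-90°, α=60°
  direction (0.5000, 0.8660); cell (6,3); t to first gridline: x 1.3800, y 0.8198 (then +2.0000 / +1.1547)
    (6,4) via y @ 0.8198
    (7,4) via x @ 1.3800
    (7,5) via y @ 1.9745  # hit
  → r_1 = 1.9745
beam 2: φ=0°, α=150°
  direction (-0.8660, 0.5000); cell (6,3); t to first gridline: x 0.3580, y 1.4200 (then +1.1547 / +2.0000)
    (5,3) via x @ 0.3580
    (5,4) via y @ 1.4200
    (4,4) via x @ 1.5127  # hit
  → r_2 = 1.5127
beam 3: φ=90°, α=240°
  direction (-0.5000, -0.8660); cell (6,3); t to first gridline: x 0.6200, y 0.3349 (then +2.0000 / +1.1547)
    (6,2) via y @ 0.3349
    (5,2) via x @ 0.6200
    (5,1) via y @ 1.4896
    (4,1) via x @ 2.6200
    (4,0) via y @ 2.6443  # hit
  → r_3 = 2.6443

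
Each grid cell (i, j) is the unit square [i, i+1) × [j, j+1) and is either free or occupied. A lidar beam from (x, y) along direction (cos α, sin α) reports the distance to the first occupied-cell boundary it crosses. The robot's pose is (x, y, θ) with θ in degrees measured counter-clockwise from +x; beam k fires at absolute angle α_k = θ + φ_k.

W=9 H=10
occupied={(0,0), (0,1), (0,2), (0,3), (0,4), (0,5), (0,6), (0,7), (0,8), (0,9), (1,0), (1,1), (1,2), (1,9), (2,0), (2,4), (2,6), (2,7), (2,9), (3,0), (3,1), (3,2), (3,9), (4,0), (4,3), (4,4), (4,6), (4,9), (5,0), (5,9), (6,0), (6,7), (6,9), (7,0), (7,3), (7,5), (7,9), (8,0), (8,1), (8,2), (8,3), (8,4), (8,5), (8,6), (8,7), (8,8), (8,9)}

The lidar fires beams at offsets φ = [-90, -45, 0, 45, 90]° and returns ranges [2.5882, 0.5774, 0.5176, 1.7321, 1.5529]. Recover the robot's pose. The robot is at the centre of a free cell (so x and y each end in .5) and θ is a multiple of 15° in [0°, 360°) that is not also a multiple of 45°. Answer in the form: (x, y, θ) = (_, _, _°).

(x, y, θ) = (1.5, 7.5, 15°)

Enumerate (i+0.5, j+0.5, θ) over the 43 free cells and 16 admissible headings. For each, cast all 5 beams and compare to the given ranges.
  (4.5, 1.5, 330°): beam 1 = 0.5774 ≠ 2.5882 ✗
  (5.5, 5.5, 285°): beam 2 = 1.0000 ≠ 0.5774 ✗
  (1.5, 3.5, 15°): beam 1 = 0.5176 ≠ 2.5882 ✗
  (7.5, 2.5, 60°): beam 1 = 0.5774 ≠ 2.5882 ✗
  …
  (1.5, 7.5, 15°): r_1=2.5882, r_2=0.5774, r_3=0.5176, r_4=1.7321, r_5=1.5529 — all match ✓
Only this pose fits every beam.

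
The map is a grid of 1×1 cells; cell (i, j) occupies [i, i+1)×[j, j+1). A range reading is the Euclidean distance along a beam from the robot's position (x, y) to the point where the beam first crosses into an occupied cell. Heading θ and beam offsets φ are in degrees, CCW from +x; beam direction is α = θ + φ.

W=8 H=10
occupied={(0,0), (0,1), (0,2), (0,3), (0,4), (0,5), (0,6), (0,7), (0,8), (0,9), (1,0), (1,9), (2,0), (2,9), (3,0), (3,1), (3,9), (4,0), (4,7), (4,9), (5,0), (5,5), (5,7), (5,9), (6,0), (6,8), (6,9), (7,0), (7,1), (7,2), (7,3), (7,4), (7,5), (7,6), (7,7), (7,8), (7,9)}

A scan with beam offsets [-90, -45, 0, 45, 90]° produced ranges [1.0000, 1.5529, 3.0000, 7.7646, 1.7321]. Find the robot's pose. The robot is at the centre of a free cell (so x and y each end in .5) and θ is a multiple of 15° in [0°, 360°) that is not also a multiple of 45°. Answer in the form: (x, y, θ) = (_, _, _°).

(x, y, θ) = (2.5, 8.5, 240°)

Candidates: 43 free-cell centres × 16 headings = 688 poses. Raycast each; keep the one whose scan matches to 4 dp.
  (3.5, 7.5, 330°): beam 1 = 5.0000 ≠ 1.0000 ✗
  (5.5, 4.5, 165°): beam 1 = 0.5176 ≠ 1.0000 ✗
  (5.5, 4.5, 195°): beam 1 = 0.5176 ≠ 1.0000 ✗
  …
  (2.5, 8.5, 240°): r_1=1.0000, r_2=1.5529, r_3=3.0000, r_4=7.7646, r_5=1.7321 — all match ✓
No second candidate reproduces the full scan.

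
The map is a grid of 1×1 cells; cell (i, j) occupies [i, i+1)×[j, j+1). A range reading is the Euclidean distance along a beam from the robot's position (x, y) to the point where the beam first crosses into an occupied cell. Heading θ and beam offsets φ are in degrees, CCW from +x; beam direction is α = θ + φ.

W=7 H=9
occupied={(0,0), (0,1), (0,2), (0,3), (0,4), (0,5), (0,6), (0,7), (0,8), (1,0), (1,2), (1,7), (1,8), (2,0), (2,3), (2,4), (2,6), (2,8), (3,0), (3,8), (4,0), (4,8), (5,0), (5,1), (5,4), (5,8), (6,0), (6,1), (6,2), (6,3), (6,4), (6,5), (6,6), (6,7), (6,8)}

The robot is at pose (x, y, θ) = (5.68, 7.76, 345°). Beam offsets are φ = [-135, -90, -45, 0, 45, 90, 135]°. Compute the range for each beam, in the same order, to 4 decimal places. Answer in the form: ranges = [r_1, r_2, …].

ranges = [3.0946, 6.9985, 0.6400, 0.3313, 0.3695, 0.2485, 0.2771]

beam 1: φ=-135°, α=210°
  direction (-0.8660, -0.5000); cell (5,7); t to first gridline: x 0.7852, y 1.5200 (then +1.1547 / +2.0000)
    (4,7) via x @ 0.7852
    (4,6) via y @ 1.5200
    (3,6) via x @ 1.9399
    (2,6) via x @ 3.0946  # hit
  → r_1 = 3.0946
beam 2: φ=-90°, α=255°
  direction (-0.2588, -0.9659); cell (5,7); t to first gridline: x 2.6273, y 0.7868 (then +3.8637 / +1.0353)
    (5,6) via y @ 0.7868
    (5,5) via y @ 1.8221
    (4,5) via x @ 2.6273
    (4,4) via y @ 2.8574
    (4,3) via y @ 3.8926
    (4,2) via y @ 4.9279
    (4,1) via y @ 5.9632
    (3,1) via x @ 6.4910
    (3,0) via y @ 6.9985  # hit
  → r_2 = 6.9985
beam 3: φ=-45°, α=300°
  direction (0.5000, -0.8660); cell (5,7); t to first gridline: x 0.6400, y 0.8776 (then +2.0000 / +1.1547)
    (6,7) via x @ 0.6400  # hit
  → r_3 = 0.6400
beam 4: φ=0°, α=345°
  direction (0.9659, -0.2588); cell (5,7); t to first gridline: x 0.3313, y 2.9364 (then +1.0353 / +3.8637)
    (6,7) via x @ 0.3313  # hit
  → r_4 = 0.3313
beam 5: φ=45°, α=30°
  direction (0.8660, 0.5000); cell (5,7); t to first gridline: x 0.3695, y 0.4800 (then +1.1547 / +2.0000)
    (6,7) via x @ 0.3695  # hit
  → r_5 = 0.3695
beam 6: φ=90°, α=75°
  direction (0.2588, 0.9659); cell (5,7); t to first gridline: x 1.2364, y 0.2485 (then +3.8637 / +1.0353)
    (5,8) via y @ 0.2485  # hit
  → r_6 = 0.2485
beam 7: φ=135°, α=120°
  direction (-0.5000, 0.8660); cell (5,7); t to first gridline: x 1.3600, y 0.2771 (then +2.0000 / +1.1547)
    (5,8) via y @ 0.2771  # hit
  → r_7 = 0.2771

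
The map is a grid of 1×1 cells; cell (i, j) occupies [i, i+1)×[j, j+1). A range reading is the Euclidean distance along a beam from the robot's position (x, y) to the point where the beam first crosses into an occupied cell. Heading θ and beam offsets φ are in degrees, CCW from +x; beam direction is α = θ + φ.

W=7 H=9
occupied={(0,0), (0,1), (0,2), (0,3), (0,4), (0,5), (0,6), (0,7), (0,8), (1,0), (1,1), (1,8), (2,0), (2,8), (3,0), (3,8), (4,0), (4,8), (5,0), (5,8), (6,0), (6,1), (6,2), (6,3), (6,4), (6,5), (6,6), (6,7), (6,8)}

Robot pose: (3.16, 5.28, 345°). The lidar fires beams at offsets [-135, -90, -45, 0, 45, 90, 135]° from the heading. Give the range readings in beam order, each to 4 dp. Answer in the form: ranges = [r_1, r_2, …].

ranges = [2.4942, 4.4310, 4.9421, 2.9402, 3.2793, 2.8160, 3.1408]

beam 1: φ=-135°, α=210°
  cosα=-0.8660 sinα=-0.5000 | (3,5) | tMaxX 0.1848 tMaxY 0.5600 | tΔX 1.1547 tΔY 2.0000
    t=0.1848 [x] (2,5)
    t=0.5600 [y] (2,4)
    t=1.3395 [x] (1,4)
    t=2.4942 [x] (0,4) — stop
  → r_1 = 2.4942
beam 2: φ=-90°, α=255°
  cosα=-0.2588 sinα=-0.9659 | (3,5) | tMaxX 0.6182 tMaxY 0.2899 | tΔX 3.8637 tΔY 1.0353
    t=0.2899 [y] (3,4)
    t=0.6182 [x] (2,4)
    t=1.3252 [y] (2,3)
    t=2.3604 [y] (2,2)
    t=3.3957 [y] (2,1)
    t=4.4310 [y] (2,0) — stop
  → r_2 = 4.4310
beam 3: φ=-45°, α=300°
  cosα=0.5000 sinα=-0.8660 | (3,5) | tMaxX 1.6800 tMaxY 0.3233 | tΔX 2.0000 tΔY 1.1547
    t=0.3233 [y] (3,4)
    t=1.4780 [y] (3,3)
    t=1.6800 [x] (4,3)
    t=2.6327 [y] (4,2)
    t=3.6800 [x] (5,2)
    t=3.7874 [y] (5,1)
    t=4.9421 [y] (5,0) — stop
  → r_3 = 4.9421
beam 4: φ=0°, α=345°
  cosα=0.9659 sinα=-0.2588 | (3,5) | tMaxX 0.8696 tMaxY 1.0818 | tΔX 1.0353 tΔY 3.8637
    t=0.8696 [x] (4,5)
    t=1.0818 [y] (4,4)
    t=1.9049 [x] (5,4)
    t=2.9402 [x] (6,4) — stop
  → r_4 = 2.9402
beam 5: φ=45°, α=30°
  cosα=0.8660 sinα=0.5000 | (3,5) | tMaxX 0.9699 tMaxY 1.4400 | tΔX 1.1547 tΔY 2.0000
    t=0.9699 [x] (4,5)
    t=1.4400 [y] (4,6)
    t=2.1246 [x] (5,6)
    t=3.2793 [x] (6,6) — stop
  → r_5 = 3.2793
beam 6: φ=90°, α=75°
  cosα=0.2588 sinα=0.9659 | (3,5) | tMaxX 3.2455 tMaxY 0.7454 | tΔX 3.8637 tΔY 1.0353
    t=0.7454 [y] (3,6)
    t=1.7807 [y] (3,7)
    t=2.8160 [y] (3,8) — stop
  → r_6 = 2.8160
beam 7: φ=135°, α=120°
  cosα=-0.5000 sinα=0.8660 | (3,5) | tMaxX 0.3200 tMaxY 0.8314 | tΔX 2.0000 tΔY 1.1547
    t=0.3200 [x] (2,5)
    t=0.8314 [y] (2,6)
    t=1.9861 [y] (2,7)
    t=2.3200 [x] (1,7)
    t=3.1408 [y] (1,8) — stop
  → r_7 = 3.1408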